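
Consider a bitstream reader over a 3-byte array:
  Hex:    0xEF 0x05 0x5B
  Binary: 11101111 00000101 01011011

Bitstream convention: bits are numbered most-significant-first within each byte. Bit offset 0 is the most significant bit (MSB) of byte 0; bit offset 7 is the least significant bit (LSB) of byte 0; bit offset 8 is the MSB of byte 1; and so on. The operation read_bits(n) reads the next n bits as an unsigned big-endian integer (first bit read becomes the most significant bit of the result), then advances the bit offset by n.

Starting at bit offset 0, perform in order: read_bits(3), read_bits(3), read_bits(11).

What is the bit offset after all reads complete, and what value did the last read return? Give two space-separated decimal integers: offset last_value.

Answer: 17 1546

Derivation:
Read 1: bits[0:3] width=3 -> value=7 (bin 111); offset now 3 = byte 0 bit 3; 21 bits remain
Read 2: bits[3:6] width=3 -> value=3 (bin 011); offset now 6 = byte 0 bit 6; 18 bits remain
Read 3: bits[6:17] width=11 -> value=1546 (bin 11000001010); offset now 17 = byte 2 bit 1; 7 bits remain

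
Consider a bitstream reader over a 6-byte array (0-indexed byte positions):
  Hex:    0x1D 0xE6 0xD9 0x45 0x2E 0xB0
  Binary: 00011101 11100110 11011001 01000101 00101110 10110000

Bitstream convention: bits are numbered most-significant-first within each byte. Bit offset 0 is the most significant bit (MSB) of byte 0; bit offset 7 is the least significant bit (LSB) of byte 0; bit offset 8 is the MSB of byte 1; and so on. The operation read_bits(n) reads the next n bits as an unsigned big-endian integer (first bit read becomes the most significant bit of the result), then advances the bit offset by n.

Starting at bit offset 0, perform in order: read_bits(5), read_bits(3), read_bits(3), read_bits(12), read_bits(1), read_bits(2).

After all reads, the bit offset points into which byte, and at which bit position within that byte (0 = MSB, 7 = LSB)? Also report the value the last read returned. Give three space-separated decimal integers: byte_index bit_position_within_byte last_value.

Answer: 3 2 1

Derivation:
Read 1: bits[0:5] width=5 -> value=3 (bin 00011); offset now 5 = byte 0 bit 5; 43 bits remain
Read 2: bits[5:8] width=3 -> value=5 (bin 101); offset now 8 = byte 1 bit 0; 40 bits remain
Read 3: bits[8:11] width=3 -> value=7 (bin 111); offset now 11 = byte 1 bit 3; 37 bits remain
Read 4: bits[11:23] width=12 -> value=876 (bin 001101101100); offset now 23 = byte 2 bit 7; 25 bits remain
Read 5: bits[23:24] width=1 -> value=1 (bin 1); offset now 24 = byte 3 bit 0; 24 bits remain
Read 6: bits[24:26] width=2 -> value=1 (bin 01); offset now 26 = byte 3 bit 2; 22 bits remain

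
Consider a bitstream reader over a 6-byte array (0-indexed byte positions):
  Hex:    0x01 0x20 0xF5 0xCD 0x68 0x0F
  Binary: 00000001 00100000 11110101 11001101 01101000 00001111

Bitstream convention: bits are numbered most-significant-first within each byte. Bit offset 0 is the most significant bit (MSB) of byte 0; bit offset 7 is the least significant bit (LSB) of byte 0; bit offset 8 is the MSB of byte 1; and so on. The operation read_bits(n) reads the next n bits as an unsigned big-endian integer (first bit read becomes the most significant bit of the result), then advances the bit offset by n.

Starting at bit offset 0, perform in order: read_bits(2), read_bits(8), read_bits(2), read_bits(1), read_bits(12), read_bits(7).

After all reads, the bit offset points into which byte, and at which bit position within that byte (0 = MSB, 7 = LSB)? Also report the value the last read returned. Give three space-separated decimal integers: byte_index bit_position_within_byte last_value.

Answer: 4 0 77

Derivation:
Read 1: bits[0:2] width=2 -> value=0 (bin 00); offset now 2 = byte 0 bit 2; 46 bits remain
Read 2: bits[2:10] width=8 -> value=4 (bin 00000100); offset now 10 = byte 1 bit 2; 38 bits remain
Read 3: bits[10:12] width=2 -> value=2 (bin 10); offset now 12 = byte 1 bit 4; 36 bits remain
Read 4: bits[12:13] width=1 -> value=0 (bin 0); offset now 13 = byte 1 bit 5; 35 bits remain
Read 5: bits[13:25] width=12 -> value=491 (bin 000111101011); offset now 25 = byte 3 bit 1; 23 bits remain
Read 6: bits[25:32] width=7 -> value=77 (bin 1001101); offset now 32 = byte 4 bit 0; 16 bits remain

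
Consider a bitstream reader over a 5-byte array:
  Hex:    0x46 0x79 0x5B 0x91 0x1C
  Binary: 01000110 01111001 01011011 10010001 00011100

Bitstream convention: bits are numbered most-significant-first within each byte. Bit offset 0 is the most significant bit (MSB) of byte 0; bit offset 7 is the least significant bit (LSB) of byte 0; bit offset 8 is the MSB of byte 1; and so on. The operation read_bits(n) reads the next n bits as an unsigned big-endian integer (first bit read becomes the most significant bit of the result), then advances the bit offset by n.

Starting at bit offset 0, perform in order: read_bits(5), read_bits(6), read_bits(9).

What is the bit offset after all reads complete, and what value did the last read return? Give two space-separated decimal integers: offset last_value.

Read 1: bits[0:5] width=5 -> value=8 (bin 01000); offset now 5 = byte 0 bit 5; 35 bits remain
Read 2: bits[5:11] width=6 -> value=51 (bin 110011); offset now 11 = byte 1 bit 3; 29 bits remain
Read 3: bits[11:20] width=9 -> value=405 (bin 110010101); offset now 20 = byte 2 bit 4; 20 bits remain

Answer: 20 405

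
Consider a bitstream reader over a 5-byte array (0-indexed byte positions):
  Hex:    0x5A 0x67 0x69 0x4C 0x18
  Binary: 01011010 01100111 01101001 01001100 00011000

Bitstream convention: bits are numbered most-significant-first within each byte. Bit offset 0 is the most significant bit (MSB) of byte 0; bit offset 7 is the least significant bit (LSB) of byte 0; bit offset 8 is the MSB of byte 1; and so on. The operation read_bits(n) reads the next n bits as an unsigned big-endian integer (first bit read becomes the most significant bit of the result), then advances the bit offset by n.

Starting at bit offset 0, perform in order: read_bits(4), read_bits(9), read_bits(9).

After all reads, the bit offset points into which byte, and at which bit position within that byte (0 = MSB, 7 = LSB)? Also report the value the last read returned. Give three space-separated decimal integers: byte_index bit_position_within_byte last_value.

Answer: 2 6 474

Derivation:
Read 1: bits[0:4] width=4 -> value=5 (bin 0101); offset now 4 = byte 0 bit 4; 36 bits remain
Read 2: bits[4:13] width=9 -> value=332 (bin 101001100); offset now 13 = byte 1 bit 5; 27 bits remain
Read 3: bits[13:22] width=9 -> value=474 (bin 111011010); offset now 22 = byte 2 bit 6; 18 bits remain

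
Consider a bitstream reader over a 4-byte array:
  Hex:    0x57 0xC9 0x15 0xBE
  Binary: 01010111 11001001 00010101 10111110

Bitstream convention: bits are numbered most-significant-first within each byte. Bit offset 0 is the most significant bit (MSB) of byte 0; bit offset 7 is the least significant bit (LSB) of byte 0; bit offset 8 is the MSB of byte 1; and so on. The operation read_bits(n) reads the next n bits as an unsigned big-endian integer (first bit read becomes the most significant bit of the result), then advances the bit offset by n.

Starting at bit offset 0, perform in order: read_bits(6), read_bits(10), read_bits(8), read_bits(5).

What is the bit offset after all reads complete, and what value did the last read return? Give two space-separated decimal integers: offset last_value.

Answer: 29 23

Derivation:
Read 1: bits[0:6] width=6 -> value=21 (bin 010101); offset now 6 = byte 0 bit 6; 26 bits remain
Read 2: bits[6:16] width=10 -> value=969 (bin 1111001001); offset now 16 = byte 2 bit 0; 16 bits remain
Read 3: bits[16:24] width=8 -> value=21 (bin 00010101); offset now 24 = byte 3 bit 0; 8 bits remain
Read 4: bits[24:29] width=5 -> value=23 (bin 10111); offset now 29 = byte 3 bit 5; 3 bits remain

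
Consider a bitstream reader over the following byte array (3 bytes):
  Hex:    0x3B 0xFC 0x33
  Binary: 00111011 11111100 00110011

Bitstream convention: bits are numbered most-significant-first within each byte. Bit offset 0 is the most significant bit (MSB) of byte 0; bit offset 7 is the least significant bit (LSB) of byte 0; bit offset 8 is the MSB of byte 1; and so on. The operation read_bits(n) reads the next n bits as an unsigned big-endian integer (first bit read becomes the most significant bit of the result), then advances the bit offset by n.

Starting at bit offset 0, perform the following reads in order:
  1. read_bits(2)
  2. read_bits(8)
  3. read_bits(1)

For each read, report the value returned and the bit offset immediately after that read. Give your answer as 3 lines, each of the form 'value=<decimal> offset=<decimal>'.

Read 1: bits[0:2] width=2 -> value=0 (bin 00); offset now 2 = byte 0 bit 2; 22 bits remain
Read 2: bits[2:10] width=8 -> value=239 (bin 11101111); offset now 10 = byte 1 bit 2; 14 bits remain
Read 3: bits[10:11] width=1 -> value=1 (bin 1); offset now 11 = byte 1 bit 3; 13 bits remain

Answer: value=0 offset=2
value=239 offset=10
value=1 offset=11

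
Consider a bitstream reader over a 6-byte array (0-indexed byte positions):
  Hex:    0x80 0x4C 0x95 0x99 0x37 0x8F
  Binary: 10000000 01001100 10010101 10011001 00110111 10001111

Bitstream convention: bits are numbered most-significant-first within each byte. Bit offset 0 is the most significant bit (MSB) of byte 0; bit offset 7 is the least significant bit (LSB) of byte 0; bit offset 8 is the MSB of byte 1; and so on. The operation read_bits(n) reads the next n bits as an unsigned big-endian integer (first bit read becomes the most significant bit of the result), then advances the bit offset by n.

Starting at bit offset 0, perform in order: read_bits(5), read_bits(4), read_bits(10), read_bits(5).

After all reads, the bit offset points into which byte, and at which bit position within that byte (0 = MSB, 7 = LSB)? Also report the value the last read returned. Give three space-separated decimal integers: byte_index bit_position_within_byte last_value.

Answer: 3 0 21

Derivation:
Read 1: bits[0:5] width=5 -> value=16 (bin 10000); offset now 5 = byte 0 bit 5; 43 bits remain
Read 2: bits[5:9] width=4 -> value=0 (bin 0000); offset now 9 = byte 1 bit 1; 39 bits remain
Read 3: bits[9:19] width=10 -> value=612 (bin 1001100100); offset now 19 = byte 2 bit 3; 29 bits remain
Read 4: bits[19:24] width=5 -> value=21 (bin 10101); offset now 24 = byte 3 bit 0; 24 bits remain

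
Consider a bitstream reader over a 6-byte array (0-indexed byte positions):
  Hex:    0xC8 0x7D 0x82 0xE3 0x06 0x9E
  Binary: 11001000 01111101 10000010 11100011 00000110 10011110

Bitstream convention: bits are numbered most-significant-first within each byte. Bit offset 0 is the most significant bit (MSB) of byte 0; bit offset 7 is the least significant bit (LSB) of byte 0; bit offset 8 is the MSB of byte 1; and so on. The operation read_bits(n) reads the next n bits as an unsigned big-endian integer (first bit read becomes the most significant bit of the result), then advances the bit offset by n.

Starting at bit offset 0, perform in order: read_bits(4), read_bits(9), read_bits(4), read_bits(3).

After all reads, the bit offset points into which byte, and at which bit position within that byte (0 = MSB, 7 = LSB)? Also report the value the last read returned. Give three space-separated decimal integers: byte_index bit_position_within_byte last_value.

Answer: 2 4 0

Derivation:
Read 1: bits[0:4] width=4 -> value=12 (bin 1100); offset now 4 = byte 0 bit 4; 44 bits remain
Read 2: bits[4:13] width=9 -> value=271 (bin 100001111); offset now 13 = byte 1 bit 5; 35 bits remain
Read 3: bits[13:17] width=4 -> value=11 (bin 1011); offset now 17 = byte 2 bit 1; 31 bits remain
Read 4: bits[17:20] width=3 -> value=0 (bin 000); offset now 20 = byte 2 bit 4; 28 bits remain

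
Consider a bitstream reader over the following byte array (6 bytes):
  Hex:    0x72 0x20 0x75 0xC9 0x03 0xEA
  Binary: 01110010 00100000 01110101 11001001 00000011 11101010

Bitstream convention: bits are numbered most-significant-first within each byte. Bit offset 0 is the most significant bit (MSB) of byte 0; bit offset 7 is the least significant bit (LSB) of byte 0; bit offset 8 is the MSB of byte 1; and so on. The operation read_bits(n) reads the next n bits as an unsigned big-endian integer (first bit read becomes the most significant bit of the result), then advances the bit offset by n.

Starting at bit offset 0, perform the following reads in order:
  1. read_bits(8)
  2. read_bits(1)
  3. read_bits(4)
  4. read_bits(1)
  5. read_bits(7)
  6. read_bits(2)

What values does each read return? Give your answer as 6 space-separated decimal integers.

Read 1: bits[0:8] width=8 -> value=114 (bin 01110010); offset now 8 = byte 1 bit 0; 40 bits remain
Read 2: bits[8:9] width=1 -> value=0 (bin 0); offset now 9 = byte 1 bit 1; 39 bits remain
Read 3: bits[9:13] width=4 -> value=4 (bin 0100); offset now 13 = byte 1 bit 5; 35 bits remain
Read 4: bits[13:14] width=1 -> value=0 (bin 0); offset now 14 = byte 1 bit 6; 34 bits remain
Read 5: bits[14:21] width=7 -> value=14 (bin 0001110); offset now 21 = byte 2 bit 5; 27 bits remain
Read 6: bits[21:23] width=2 -> value=2 (bin 10); offset now 23 = byte 2 bit 7; 25 bits remain

Answer: 114 0 4 0 14 2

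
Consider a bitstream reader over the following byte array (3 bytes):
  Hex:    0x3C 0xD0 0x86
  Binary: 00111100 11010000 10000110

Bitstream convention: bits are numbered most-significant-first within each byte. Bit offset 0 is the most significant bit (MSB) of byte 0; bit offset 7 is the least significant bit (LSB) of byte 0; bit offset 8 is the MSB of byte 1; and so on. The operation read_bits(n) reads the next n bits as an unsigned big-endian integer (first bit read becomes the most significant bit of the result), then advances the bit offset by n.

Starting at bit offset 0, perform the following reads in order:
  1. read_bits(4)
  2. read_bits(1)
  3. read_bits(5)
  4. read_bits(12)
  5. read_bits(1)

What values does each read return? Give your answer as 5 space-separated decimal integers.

Read 1: bits[0:4] width=4 -> value=3 (bin 0011); offset now 4 = byte 0 bit 4; 20 bits remain
Read 2: bits[4:5] width=1 -> value=1 (bin 1); offset now 5 = byte 0 bit 5; 19 bits remain
Read 3: bits[5:10] width=5 -> value=19 (bin 10011); offset now 10 = byte 1 bit 2; 14 bits remain
Read 4: bits[10:22] width=12 -> value=1057 (bin 010000100001); offset now 22 = byte 2 bit 6; 2 bits remain
Read 5: bits[22:23] width=1 -> value=1 (bin 1); offset now 23 = byte 2 bit 7; 1 bits remain

Answer: 3 1 19 1057 1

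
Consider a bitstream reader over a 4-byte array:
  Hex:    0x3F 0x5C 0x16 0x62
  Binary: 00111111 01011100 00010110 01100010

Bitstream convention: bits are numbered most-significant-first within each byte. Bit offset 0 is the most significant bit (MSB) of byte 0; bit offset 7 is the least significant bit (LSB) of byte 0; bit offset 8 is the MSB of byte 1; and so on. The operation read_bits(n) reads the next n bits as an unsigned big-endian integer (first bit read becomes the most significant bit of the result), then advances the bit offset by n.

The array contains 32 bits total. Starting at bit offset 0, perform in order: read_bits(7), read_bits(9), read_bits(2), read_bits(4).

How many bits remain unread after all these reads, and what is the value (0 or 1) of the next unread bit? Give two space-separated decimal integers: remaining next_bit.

Answer: 10 1

Derivation:
Read 1: bits[0:7] width=7 -> value=31 (bin 0011111); offset now 7 = byte 0 bit 7; 25 bits remain
Read 2: bits[7:16] width=9 -> value=348 (bin 101011100); offset now 16 = byte 2 bit 0; 16 bits remain
Read 3: bits[16:18] width=2 -> value=0 (bin 00); offset now 18 = byte 2 bit 2; 14 bits remain
Read 4: bits[18:22] width=4 -> value=5 (bin 0101); offset now 22 = byte 2 bit 6; 10 bits remain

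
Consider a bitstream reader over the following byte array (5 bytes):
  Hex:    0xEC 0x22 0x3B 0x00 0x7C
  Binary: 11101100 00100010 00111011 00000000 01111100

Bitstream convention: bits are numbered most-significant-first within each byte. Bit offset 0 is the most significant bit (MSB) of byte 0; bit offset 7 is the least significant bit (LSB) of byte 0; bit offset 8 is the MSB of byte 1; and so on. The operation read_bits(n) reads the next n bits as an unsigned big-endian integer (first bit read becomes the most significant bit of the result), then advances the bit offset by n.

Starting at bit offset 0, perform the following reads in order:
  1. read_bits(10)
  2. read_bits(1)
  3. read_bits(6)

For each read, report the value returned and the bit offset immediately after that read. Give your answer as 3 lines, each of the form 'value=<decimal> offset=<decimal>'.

Answer: value=944 offset=10
value=1 offset=11
value=4 offset=17

Derivation:
Read 1: bits[0:10] width=10 -> value=944 (bin 1110110000); offset now 10 = byte 1 bit 2; 30 bits remain
Read 2: bits[10:11] width=1 -> value=1 (bin 1); offset now 11 = byte 1 bit 3; 29 bits remain
Read 3: bits[11:17] width=6 -> value=4 (bin 000100); offset now 17 = byte 2 bit 1; 23 bits remain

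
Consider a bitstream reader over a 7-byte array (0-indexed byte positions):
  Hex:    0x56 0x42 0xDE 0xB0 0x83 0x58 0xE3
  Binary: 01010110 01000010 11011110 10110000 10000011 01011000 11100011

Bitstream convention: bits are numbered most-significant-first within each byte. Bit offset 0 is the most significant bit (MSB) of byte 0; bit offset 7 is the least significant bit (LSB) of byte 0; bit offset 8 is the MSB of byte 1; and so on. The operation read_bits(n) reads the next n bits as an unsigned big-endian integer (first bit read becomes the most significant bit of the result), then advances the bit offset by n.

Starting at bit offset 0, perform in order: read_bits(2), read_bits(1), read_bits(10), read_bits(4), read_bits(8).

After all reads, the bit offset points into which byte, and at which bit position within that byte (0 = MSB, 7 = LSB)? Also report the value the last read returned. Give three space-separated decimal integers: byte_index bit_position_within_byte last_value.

Answer: 3 1 189

Derivation:
Read 1: bits[0:2] width=2 -> value=1 (bin 01); offset now 2 = byte 0 bit 2; 54 bits remain
Read 2: bits[2:3] width=1 -> value=0 (bin 0); offset now 3 = byte 0 bit 3; 53 bits remain
Read 3: bits[3:13] width=10 -> value=712 (bin 1011001000); offset now 13 = byte 1 bit 5; 43 bits remain
Read 4: bits[13:17] width=4 -> value=5 (bin 0101); offset now 17 = byte 2 bit 1; 39 bits remain
Read 5: bits[17:25] width=8 -> value=189 (bin 10111101); offset now 25 = byte 3 bit 1; 31 bits remain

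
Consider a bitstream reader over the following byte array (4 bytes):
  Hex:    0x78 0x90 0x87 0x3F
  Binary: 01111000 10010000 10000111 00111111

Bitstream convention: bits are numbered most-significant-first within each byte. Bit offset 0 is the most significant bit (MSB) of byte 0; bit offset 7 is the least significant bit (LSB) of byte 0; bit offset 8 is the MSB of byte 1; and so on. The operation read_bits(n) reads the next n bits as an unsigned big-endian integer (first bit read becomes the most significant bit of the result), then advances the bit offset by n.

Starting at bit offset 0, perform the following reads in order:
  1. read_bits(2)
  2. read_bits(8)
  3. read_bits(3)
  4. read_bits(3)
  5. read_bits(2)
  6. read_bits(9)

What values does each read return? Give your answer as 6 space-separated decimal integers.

Answer: 1 226 2 0 2 57

Derivation:
Read 1: bits[0:2] width=2 -> value=1 (bin 01); offset now 2 = byte 0 bit 2; 30 bits remain
Read 2: bits[2:10] width=8 -> value=226 (bin 11100010); offset now 10 = byte 1 bit 2; 22 bits remain
Read 3: bits[10:13] width=3 -> value=2 (bin 010); offset now 13 = byte 1 bit 5; 19 bits remain
Read 4: bits[13:16] width=3 -> value=0 (bin 000); offset now 16 = byte 2 bit 0; 16 bits remain
Read 5: bits[16:18] width=2 -> value=2 (bin 10); offset now 18 = byte 2 bit 2; 14 bits remain
Read 6: bits[18:27] width=9 -> value=57 (bin 000111001); offset now 27 = byte 3 bit 3; 5 bits remain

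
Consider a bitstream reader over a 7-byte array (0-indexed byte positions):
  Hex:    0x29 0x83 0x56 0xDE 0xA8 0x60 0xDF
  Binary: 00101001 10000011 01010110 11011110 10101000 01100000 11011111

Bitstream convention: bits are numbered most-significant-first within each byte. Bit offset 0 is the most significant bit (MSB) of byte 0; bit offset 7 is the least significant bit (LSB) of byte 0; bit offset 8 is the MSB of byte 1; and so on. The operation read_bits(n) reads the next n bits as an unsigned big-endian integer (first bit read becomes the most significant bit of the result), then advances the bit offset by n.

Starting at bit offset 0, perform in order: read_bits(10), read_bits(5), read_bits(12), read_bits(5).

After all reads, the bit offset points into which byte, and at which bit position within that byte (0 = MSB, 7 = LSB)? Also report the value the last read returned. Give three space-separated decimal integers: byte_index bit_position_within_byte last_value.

Read 1: bits[0:10] width=10 -> value=166 (bin 0010100110); offset now 10 = byte 1 bit 2; 46 bits remain
Read 2: bits[10:15] width=5 -> value=1 (bin 00001); offset now 15 = byte 1 bit 7; 41 bits remain
Read 3: bits[15:27] width=12 -> value=2742 (bin 101010110110); offset now 27 = byte 3 bit 3; 29 bits remain
Read 4: bits[27:32] width=5 -> value=30 (bin 11110); offset now 32 = byte 4 bit 0; 24 bits remain

Answer: 4 0 30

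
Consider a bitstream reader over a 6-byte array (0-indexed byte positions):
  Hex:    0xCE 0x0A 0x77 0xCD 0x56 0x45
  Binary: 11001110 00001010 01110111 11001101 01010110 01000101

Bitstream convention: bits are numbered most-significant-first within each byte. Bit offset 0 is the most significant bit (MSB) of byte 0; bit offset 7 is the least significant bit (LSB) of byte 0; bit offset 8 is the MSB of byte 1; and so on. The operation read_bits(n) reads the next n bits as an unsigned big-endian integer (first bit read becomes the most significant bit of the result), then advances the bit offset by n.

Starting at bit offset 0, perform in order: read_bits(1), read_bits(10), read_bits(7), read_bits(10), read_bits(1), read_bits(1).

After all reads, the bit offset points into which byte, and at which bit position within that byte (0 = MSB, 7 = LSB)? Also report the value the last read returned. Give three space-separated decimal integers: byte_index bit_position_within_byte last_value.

Read 1: bits[0:1] width=1 -> value=1 (bin 1); offset now 1 = byte 0 bit 1; 47 bits remain
Read 2: bits[1:11] width=10 -> value=624 (bin 1001110000); offset now 11 = byte 1 bit 3; 37 bits remain
Read 3: bits[11:18] width=7 -> value=41 (bin 0101001); offset now 18 = byte 2 bit 2; 30 bits remain
Read 4: bits[18:28] width=10 -> value=892 (bin 1101111100); offset now 28 = byte 3 bit 4; 20 bits remain
Read 5: bits[28:29] width=1 -> value=1 (bin 1); offset now 29 = byte 3 bit 5; 19 bits remain
Read 6: bits[29:30] width=1 -> value=1 (bin 1); offset now 30 = byte 3 bit 6; 18 bits remain

Answer: 3 6 1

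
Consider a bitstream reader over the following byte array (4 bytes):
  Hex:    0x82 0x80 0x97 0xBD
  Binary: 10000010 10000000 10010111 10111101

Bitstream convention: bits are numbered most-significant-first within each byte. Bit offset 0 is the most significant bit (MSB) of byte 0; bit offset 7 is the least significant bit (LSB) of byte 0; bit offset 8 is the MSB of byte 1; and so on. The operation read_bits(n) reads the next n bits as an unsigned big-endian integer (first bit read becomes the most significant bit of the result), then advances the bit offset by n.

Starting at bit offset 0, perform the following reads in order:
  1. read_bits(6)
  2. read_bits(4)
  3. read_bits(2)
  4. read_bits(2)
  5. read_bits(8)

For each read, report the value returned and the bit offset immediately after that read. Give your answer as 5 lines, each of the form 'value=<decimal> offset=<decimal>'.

Read 1: bits[0:6] width=6 -> value=32 (bin 100000); offset now 6 = byte 0 bit 6; 26 bits remain
Read 2: bits[6:10] width=4 -> value=10 (bin 1010); offset now 10 = byte 1 bit 2; 22 bits remain
Read 3: bits[10:12] width=2 -> value=0 (bin 00); offset now 12 = byte 1 bit 4; 20 bits remain
Read 4: bits[12:14] width=2 -> value=0 (bin 00); offset now 14 = byte 1 bit 6; 18 bits remain
Read 5: bits[14:22] width=8 -> value=37 (bin 00100101); offset now 22 = byte 2 bit 6; 10 bits remain

Answer: value=32 offset=6
value=10 offset=10
value=0 offset=12
value=0 offset=14
value=37 offset=22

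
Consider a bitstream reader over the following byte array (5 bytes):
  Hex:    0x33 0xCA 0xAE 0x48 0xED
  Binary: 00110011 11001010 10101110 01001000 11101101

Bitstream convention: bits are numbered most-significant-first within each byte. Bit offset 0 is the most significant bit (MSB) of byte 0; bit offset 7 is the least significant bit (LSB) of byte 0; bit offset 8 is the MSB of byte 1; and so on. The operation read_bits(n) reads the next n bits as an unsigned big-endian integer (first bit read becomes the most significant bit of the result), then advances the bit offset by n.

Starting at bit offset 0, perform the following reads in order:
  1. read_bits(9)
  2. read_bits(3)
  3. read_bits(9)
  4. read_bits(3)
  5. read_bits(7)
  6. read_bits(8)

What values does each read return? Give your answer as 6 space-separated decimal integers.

Read 1: bits[0:9] width=9 -> value=103 (bin 001100111); offset now 9 = byte 1 bit 1; 31 bits remain
Read 2: bits[9:12] width=3 -> value=4 (bin 100); offset now 12 = byte 1 bit 4; 28 bits remain
Read 3: bits[12:21] width=9 -> value=341 (bin 101010101); offset now 21 = byte 2 bit 5; 19 bits remain
Read 4: bits[21:24] width=3 -> value=6 (bin 110); offset now 24 = byte 3 bit 0; 16 bits remain
Read 5: bits[24:31] width=7 -> value=36 (bin 0100100); offset now 31 = byte 3 bit 7; 9 bits remain
Read 6: bits[31:39] width=8 -> value=118 (bin 01110110); offset now 39 = byte 4 bit 7; 1 bits remain

Answer: 103 4 341 6 36 118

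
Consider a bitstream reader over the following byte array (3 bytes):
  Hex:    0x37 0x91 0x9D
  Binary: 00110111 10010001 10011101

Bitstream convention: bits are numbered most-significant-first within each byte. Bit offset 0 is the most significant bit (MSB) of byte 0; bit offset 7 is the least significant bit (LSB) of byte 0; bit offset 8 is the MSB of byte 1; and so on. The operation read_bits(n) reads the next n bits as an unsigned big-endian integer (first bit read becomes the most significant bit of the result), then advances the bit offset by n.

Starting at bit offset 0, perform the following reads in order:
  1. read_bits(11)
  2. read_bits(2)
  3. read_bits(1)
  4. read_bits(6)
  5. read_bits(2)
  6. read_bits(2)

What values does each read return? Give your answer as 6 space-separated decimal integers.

Answer: 444 2 0 25 3 1

Derivation:
Read 1: bits[0:11] width=11 -> value=444 (bin 00110111100); offset now 11 = byte 1 bit 3; 13 bits remain
Read 2: bits[11:13] width=2 -> value=2 (bin 10); offset now 13 = byte 1 bit 5; 11 bits remain
Read 3: bits[13:14] width=1 -> value=0 (bin 0); offset now 14 = byte 1 bit 6; 10 bits remain
Read 4: bits[14:20] width=6 -> value=25 (bin 011001); offset now 20 = byte 2 bit 4; 4 bits remain
Read 5: bits[20:22] width=2 -> value=3 (bin 11); offset now 22 = byte 2 bit 6; 2 bits remain
Read 6: bits[22:24] width=2 -> value=1 (bin 01); offset now 24 = byte 3 bit 0; 0 bits remain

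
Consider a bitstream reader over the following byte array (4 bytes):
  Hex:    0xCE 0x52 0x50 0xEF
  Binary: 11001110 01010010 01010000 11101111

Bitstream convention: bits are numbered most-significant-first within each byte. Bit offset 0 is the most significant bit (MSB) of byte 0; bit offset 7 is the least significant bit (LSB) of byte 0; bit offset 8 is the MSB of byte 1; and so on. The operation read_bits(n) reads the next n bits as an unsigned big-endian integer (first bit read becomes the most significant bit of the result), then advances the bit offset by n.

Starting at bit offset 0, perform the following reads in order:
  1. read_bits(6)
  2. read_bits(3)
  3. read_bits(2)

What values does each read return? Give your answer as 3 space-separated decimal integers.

Read 1: bits[0:6] width=6 -> value=51 (bin 110011); offset now 6 = byte 0 bit 6; 26 bits remain
Read 2: bits[6:9] width=3 -> value=4 (bin 100); offset now 9 = byte 1 bit 1; 23 bits remain
Read 3: bits[9:11] width=2 -> value=2 (bin 10); offset now 11 = byte 1 bit 3; 21 bits remain

Answer: 51 4 2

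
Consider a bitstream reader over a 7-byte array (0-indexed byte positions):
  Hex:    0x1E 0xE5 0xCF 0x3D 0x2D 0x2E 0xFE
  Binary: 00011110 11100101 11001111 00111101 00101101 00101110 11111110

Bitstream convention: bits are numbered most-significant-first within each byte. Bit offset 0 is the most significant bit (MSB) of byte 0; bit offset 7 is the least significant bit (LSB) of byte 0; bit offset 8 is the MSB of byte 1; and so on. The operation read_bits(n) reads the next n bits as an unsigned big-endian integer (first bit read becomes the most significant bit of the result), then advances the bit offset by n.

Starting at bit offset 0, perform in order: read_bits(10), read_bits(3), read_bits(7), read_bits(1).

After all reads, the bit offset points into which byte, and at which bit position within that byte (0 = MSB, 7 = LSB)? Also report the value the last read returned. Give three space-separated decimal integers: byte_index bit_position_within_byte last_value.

Answer: 2 5 1

Derivation:
Read 1: bits[0:10] width=10 -> value=123 (bin 0001111011); offset now 10 = byte 1 bit 2; 46 bits remain
Read 2: bits[10:13] width=3 -> value=4 (bin 100); offset now 13 = byte 1 bit 5; 43 bits remain
Read 3: bits[13:20] width=7 -> value=92 (bin 1011100); offset now 20 = byte 2 bit 4; 36 bits remain
Read 4: bits[20:21] width=1 -> value=1 (bin 1); offset now 21 = byte 2 bit 5; 35 bits remain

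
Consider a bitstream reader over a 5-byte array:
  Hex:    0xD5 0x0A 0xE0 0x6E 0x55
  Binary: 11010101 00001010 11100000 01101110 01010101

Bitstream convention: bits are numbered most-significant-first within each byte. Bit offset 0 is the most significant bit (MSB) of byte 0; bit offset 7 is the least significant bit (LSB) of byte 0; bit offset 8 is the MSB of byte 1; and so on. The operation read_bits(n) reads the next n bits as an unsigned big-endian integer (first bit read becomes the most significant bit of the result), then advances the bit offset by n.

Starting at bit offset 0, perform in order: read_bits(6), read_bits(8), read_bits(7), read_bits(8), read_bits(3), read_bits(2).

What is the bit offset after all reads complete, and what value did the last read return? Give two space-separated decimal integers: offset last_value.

Answer: 34 1

Derivation:
Read 1: bits[0:6] width=6 -> value=53 (bin 110101); offset now 6 = byte 0 bit 6; 34 bits remain
Read 2: bits[6:14] width=8 -> value=66 (bin 01000010); offset now 14 = byte 1 bit 6; 26 bits remain
Read 3: bits[14:21] width=7 -> value=92 (bin 1011100); offset now 21 = byte 2 bit 5; 19 bits remain
Read 4: bits[21:29] width=8 -> value=13 (bin 00001101); offset now 29 = byte 3 bit 5; 11 bits remain
Read 5: bits[29:32] width=3 -> value=6 (bin 110); offset now 32 = byte 4 bit 0; 8 bits remain
Read 6: bits[32:34] width=2 -> value=1 (bin 01); offset now 34 = byte 4 bit 2; 6 bits remain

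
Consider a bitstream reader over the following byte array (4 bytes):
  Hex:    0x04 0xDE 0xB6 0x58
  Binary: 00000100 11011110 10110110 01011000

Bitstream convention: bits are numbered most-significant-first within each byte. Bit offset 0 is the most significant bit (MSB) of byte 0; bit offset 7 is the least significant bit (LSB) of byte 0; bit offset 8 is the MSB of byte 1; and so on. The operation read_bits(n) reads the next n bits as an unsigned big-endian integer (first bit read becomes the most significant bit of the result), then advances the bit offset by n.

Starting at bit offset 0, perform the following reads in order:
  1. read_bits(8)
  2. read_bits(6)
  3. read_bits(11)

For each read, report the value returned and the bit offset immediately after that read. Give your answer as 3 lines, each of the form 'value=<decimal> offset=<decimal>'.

Read 1: bits[0:8] width=8 -> value=4 (bin 00000100); offset now 8 = byte 1 bit 0; 24 bits remain
Read 2: bits[8:14] width=6 -> value=55 (bin 110111); offset now 14 = byte 1 bit 6; 18 bits remain
Read 3: bits[14:25] width=11 -> value=1388 (bin 10101101100); offset now 25 = byte 3 bit 1; 7 bits remain

Answer: value=4 offset=8
value=55 offset=14
value=1388 offset=25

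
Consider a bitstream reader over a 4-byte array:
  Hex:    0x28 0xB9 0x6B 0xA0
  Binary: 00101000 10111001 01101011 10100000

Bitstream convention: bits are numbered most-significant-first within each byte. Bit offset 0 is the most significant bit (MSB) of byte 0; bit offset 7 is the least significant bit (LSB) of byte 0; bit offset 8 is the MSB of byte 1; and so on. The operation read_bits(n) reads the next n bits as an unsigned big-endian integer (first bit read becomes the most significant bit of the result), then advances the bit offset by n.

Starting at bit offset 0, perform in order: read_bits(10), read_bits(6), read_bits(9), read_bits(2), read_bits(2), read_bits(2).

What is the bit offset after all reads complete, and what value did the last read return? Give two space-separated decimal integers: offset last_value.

Read 1: bits[0:10] width=10 -> value=162 (bin 0010100010); offset now 10 = byte 1 bit 2; 22 bits remain
Read 2: bits[10:16] width=6 -> value=57 (bin 111001); offset now 16 = byte 2 bit 0; 16 bits remain
Read 3: bits[16:25] width=9 -> value=215 (bin 011010111); offset now 25 = byte 3 bit 1; 7 bits remain
Read 4: bits[25:27] width=2 -> value=1 (bin 01); offset now 27 = byte 3 bit 3; 5 bits remain
Read 5: bits[27:29] width=2 -> value=0 (bin 00); offset now 29 = byte 3 bit 5; 3 bits remain
Read 6: bits[29:31] width=2 -> value=0 (bin 00); offset now 31 = byte 3 bit 7; 1 bits remain

Answer: 31 0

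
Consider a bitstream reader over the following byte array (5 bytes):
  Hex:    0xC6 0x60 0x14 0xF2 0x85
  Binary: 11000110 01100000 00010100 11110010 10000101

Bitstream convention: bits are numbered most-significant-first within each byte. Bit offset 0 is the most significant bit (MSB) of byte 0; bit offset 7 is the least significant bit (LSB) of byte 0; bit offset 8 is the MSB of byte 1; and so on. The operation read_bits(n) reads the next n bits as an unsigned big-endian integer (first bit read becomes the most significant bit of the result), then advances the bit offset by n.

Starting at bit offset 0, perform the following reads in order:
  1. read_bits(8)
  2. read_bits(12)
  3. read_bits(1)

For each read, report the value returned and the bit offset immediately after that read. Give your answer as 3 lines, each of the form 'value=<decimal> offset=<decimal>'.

Answer: value=198 offset=8
value=1537 offset=20
value=0 offset=21

Derivation:
Read 1: bits[0:8] width=8 -> value=198 (bin 11000110); offset now 8 = byte 1 bit 0; 32 bits remain
Read 2: bits[8:20] width=12 -> value=1537 (bin 011000000001); offset now 20 = byte 2 bit 4; 20 bits remain
Read 3: bits[20:21] width=1 -> value=0 (bin 0); offset now 21 = byte 2 bit 5; 19 bits remain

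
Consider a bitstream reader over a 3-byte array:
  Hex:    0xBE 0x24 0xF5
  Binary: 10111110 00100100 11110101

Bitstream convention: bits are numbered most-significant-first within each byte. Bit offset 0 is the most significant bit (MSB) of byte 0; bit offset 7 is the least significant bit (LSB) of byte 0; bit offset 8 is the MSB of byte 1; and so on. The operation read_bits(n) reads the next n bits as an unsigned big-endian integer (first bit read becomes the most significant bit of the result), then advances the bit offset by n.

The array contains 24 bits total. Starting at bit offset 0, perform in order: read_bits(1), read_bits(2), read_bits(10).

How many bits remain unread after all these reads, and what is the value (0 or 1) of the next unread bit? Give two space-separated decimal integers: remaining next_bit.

Answer: 11 1

Derivation:
Read 1: bits[0:1] width=1 -> value=1 (bin 1); offset now 1 = byte 0 bit 1; 23 bits remain
Read 2: bits[1:3] width=2 -> value=1 (bin 01); offset now 3 = byte 0 bit 3; 21 bits remain
Read 3: bits[3:13] width=10 -> value=964 (bin 1111000100); offset now 13 = byte 1 bit 5; 11 bits remain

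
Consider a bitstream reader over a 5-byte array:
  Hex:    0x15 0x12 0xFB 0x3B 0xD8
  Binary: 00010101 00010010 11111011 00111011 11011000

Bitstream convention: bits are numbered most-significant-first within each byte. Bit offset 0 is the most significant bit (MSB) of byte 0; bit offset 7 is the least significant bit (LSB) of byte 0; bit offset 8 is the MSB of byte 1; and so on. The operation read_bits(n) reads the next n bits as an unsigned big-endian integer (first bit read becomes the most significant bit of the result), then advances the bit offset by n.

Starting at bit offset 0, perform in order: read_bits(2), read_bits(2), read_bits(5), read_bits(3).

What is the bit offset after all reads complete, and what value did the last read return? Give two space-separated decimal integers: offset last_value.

Answer: 12 1

Derivation:
Read 1: bits[0:2] width=2 -> value=0 (bin 00); offset now 2 = byte 0 bit 2; 38 bits remain
Read 2: bits[2:4] width=2 -> value=1 (bin 01); offset now 4 = byte 0 bit 4; 36 bits remain
Read 3: bits[4:9] width=5 -> value=10 (bin 01010); offset now 9 = byte 1 bit 1; 31 bits remain
Read 4: bits[9:12] width=3 -> value=1 (bin 001); offset now 12 = byte 1 bit 4; 28 bits remain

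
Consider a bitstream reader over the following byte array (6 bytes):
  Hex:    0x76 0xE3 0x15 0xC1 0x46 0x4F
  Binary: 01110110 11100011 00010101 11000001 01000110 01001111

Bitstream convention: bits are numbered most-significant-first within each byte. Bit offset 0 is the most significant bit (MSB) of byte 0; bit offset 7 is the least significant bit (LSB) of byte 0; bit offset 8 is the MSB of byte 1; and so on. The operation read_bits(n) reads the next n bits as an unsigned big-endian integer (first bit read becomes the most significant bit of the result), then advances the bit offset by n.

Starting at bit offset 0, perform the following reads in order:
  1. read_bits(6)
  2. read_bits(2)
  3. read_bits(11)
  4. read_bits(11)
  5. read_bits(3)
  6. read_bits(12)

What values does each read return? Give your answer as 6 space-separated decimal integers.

Answer: 29 2 1816 1392 2 2249

Derivation:
Read 1: bits[0:6] width=6 -> value=29 (bin 011101); offset now 6 = byte 0 bit 6; 42 bits remain
Read 2: bits[6:8] width=2 -> value=2 (bin 10); offset now 8 = byte 1 bit 0; 40 bits remain
Read 3: bits[8:19] width=11 -> value=1816 (bin 11100011000); offset now 19 = byte 2 bit 3; 29 bits remain
Read 4: bits[19:30] width=11 -> value=1392 (bin 10101110000); offset now 30 = byte 3 bit 6; 18 bits remain
Read 5: bits[30:33] width=3 -> value=2 (bin 010); offset now 33 = byte 4 bit 1; 15 bits remain
Read 6: bits[33:45] width=12 -> value=2249 (bin 100011001001); offset now 45 = byte 5 bit 5; 3 bits remain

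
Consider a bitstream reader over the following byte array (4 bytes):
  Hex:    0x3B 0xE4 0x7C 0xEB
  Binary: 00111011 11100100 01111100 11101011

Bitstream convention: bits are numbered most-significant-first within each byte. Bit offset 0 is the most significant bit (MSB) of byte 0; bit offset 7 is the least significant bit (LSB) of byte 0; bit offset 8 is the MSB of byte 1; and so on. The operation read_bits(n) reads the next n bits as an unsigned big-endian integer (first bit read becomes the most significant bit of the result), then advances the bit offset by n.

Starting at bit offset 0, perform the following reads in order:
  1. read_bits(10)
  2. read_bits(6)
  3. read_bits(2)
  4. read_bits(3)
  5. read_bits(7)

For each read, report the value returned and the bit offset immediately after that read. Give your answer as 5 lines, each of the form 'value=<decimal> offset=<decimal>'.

Answer: value=239 offset=10
value=36 offset=16
value=1 offset=18
value=7 offset=21
value=78 offset=28

Derivation:
Read 1: bits[0:10] width=10 -> value=239 (bin 0011101111); offset now 10 = byte 1 bit 2; 22 bits remain
Read 2: bits[10:16] width=6 -> value=36 (bin 100100); offset now 16 = byte 2 bit 0; 16 bits remain
Read 3: bits[16:18] width=2 -> value=1 (bin 01); offset now 18 = byte 2 bit 2; 14 bits remain
Read 4: bits[18:21] width=3 -> value=7 (bin 111); offset now 21 = byte 2 bit 5; 11 bits remain
Read 5: bits[21:28] width=7 -> value=78 (bin 1001110); offset now 28 = byte 3 bit 4; 4 bits remain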